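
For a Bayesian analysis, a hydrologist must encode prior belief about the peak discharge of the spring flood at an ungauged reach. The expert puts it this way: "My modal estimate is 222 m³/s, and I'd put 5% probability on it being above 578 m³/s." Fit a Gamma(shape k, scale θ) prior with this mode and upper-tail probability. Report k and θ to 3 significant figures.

Gamma(k,θ) with k>1 has mode (k−1)θ, so θ = 222/(k−1).
Need P(X < 578) = 0.95 with θ tied to k this way. Start at k = 2, θ = 222: P(X<578) ≈ 0.733.
Too low — raise k to concentrate. Iterating converges to k ≈ 3.95.
Then θ = 222/(3.95−1) ≈ 75.2.

k ≈ 3.95, θ ≈ 75.2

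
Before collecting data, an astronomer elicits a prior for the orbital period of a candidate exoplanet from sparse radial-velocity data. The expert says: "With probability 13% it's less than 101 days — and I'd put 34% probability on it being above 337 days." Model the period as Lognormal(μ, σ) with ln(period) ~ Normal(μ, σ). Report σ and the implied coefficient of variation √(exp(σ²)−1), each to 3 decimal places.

σ ≈ 0.783, CV ≈ 0.920

If T ~ Lognormal(μ,σ) then ln T ~ Normal(μ,σ), so the p-quantile of ln T is μ + z_p·σ.
ln(101) = 4.615 and ln(337) = 5.82; z_{0.13} = -1.126, z_{0.66} = 0.4125.
σ = (5.82 − 4.615)/(0.4125 − (-1.126)) = 0.783.
μ = 4.615 − (-1.126)·0.783 = 5.497.
CV = √(exp(σ²)−1) = √(exp(0.6131)−1) = 0.920.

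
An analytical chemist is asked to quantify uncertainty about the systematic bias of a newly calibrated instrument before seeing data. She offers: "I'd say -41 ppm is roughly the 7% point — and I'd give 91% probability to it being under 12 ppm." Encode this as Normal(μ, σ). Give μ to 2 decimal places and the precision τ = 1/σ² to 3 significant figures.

μ = -13.23, τ = 0.00282

The p-quantile of Normal(μ,σ) is μ + z_p·σ, with z_{0.07} = -1.476 and z_{0.91} = 1.341.
Eliminate σ: μ = (z₂·x₁ − z₁·x₂)/(z₂ − z₁) = (1.341·-41 − (-1.476)·12)/2.817 = -13.23.
Then σ = (x₂ − x₁)/(z₂ − z₁) = (12 − -41)/2.817 = 18.82.
Precision τ = 1/σ² = 1/18.82² = 0.00282.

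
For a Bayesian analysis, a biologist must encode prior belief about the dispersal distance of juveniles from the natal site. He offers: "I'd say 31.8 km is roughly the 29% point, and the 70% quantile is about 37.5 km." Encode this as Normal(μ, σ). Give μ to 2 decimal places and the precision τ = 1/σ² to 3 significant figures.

For Normal(μ,σ), the p-quantile is μ + z_p·σ. Here z_{0.29} = -0.5534, z_{0.7} = 0.5244.
So 31.8 = μ − 0.5534σ and 37.5 = μ + 0.5244σ.
Subtracting: σ = (37.5 − 31.8)/(0.5244 − (-0.5534)) = 5.29.
Then μ = 31.8 − (-0.5534)·5.29 = 34.73.
Precision τ = 1/σ² = 1/5.289² = 0.0358.

μ = 34.73, τ = 0.0358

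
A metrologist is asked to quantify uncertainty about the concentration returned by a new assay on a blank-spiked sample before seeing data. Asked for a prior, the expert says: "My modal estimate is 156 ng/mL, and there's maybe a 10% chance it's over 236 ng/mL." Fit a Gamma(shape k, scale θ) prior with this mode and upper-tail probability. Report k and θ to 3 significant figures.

Gamma(k,θ) with k>1 has mode (k−1)θ, so θ = 156/(k−1).
Need P(X < 236) = 0.9 with θ tied to k this way. Start at k = 2, θ = 156: P(X<236) ≈ 0.446.
Too low — raise k to concentrate. Iterating converges to k ≈ 11.9.
Then θ = 156/(11.9−1) ≈ 14.4.

k ≈ 11.9, θ ≈ 14.4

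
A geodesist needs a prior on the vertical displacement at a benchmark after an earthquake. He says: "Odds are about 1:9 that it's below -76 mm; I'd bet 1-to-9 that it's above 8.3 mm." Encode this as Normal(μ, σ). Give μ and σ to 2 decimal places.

μ = -33.85, σ = 32.89

For Normal(μ,σ), the p-quantile is μ + z_p·σ. Here z_{0.1} = -1.282, z_{0.9} = 1.282.
So -76 = μ − 1.282σ and 8.3 = μ + 1.282σ.
Subtracting: σ = (8.3 − -76)/(1.282 − (-1.282)) = 32.89.
Then μ = -76 − (-1.282)·32.89 = -33.85.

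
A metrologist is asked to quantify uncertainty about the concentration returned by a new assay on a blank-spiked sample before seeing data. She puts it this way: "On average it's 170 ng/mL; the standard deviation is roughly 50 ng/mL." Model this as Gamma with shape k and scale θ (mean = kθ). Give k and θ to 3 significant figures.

For Gamma(k, scale θ): mean = kθ, variance = kθ², so CV = 1/√k.
CV = SD/mean = 50/170 = 0.2941, hence k = 1/CV² = 11.6.
Then θ = mean/k = 170/11.6 = 14.7.

k ≈ 11.6, θ ≈ 14.7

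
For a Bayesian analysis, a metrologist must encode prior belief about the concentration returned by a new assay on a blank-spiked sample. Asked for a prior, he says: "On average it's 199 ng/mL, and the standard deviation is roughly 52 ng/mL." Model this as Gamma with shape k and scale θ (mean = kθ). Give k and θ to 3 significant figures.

k ≈ 14.6, θ ≈ 13.6

For Gamma(k, scale θ): mean = kθ, variance = kθ², so CV = 1/√k.
CV = SD/mean = 52/199 = 0.2613, hence k = 1/CV² = 14.6.
Then θ = mean/k = 199/14.6 = 13.6.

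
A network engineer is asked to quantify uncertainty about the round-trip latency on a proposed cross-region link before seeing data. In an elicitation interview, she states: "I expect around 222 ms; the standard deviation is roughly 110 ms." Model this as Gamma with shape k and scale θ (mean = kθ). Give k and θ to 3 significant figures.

k ≈ 4.07, θ ≈ 54.5

For Gamma(k, scale θ): mean = kθ, variance = kθ², so CV = 1/√k.
CV = SD/mean = 110/222 = 0.4955, hence k = 1/CV² = 4.07.
Then θ = mean/k = 222/4.07 = 54.5.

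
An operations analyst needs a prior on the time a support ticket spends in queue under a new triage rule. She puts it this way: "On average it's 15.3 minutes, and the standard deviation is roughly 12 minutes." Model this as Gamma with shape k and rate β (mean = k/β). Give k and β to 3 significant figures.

k ≈ 1.63, β ≈ 0.106

For Gamma(k, rate β): mean = k/β, variance = k/β², so CV = 1/√k.
CV = SD/mean = 12/15.3 = 0.7843, hence k = 1/CV² = 1.63.
Then β = k/mean = 1.63/15.3 = 0.106.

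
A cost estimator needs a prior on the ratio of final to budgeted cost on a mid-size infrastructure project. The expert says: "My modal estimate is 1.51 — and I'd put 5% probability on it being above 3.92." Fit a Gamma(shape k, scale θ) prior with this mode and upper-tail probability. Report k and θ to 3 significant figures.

Gamma(k,θ) with k>1 has mode (k−1)θ, so θ = 1.51/(k−1).
Need P(X < 3.92) = 0.95 with θ tied to k this way. Start at k = 2, θ = 1.51: P(X<3.92) ≈ 0.732.
Too low — raise k to concentrate. Iterating converges to k ≈ 3.97.
Then θ = 1.51/(3.97−1) ≈ 0.508.

k ≈ 3.97, θ ≈ 0.508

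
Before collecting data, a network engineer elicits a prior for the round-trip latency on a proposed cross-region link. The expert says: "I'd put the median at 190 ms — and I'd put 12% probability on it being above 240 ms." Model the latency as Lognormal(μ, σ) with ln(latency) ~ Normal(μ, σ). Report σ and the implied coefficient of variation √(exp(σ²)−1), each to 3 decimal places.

If T ~ Lognormal(μ,σ) then ln T ~ Normal(μ,σ), so the p-quantile of ln T is μ + z_p·σ.
ln(190) = 5.247 and ln(240) = 5.481; z_{0.5} = 0, z_{0.88} = 1.175.
σ = (5.481 − 5.247)/(1.175 − (0)) = 0.199.
μ = 5.247 − (0)·0.199 = 5.247.
CV = √(exp(σ²)−1) = √(exp(0.0395)−1) = 0.201.

σ ≈ 0.199, CV ≈ 0.201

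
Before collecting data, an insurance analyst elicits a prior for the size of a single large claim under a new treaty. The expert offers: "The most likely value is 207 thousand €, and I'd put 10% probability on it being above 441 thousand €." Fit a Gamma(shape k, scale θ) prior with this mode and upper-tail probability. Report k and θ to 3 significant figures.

k ≈ 4.36, θ ≈ 61.6

Gamma(k,θ) with k>1 has mode (k−1)θ, so θ = 207/(k−1).
Need P(X < 441) = 0.9 with θ tied to k this way. Start at k = 2, θ = 207: P(X<441) ≈ 0.628.
Too low — raise k to concentrate. Iterating converges to k ≈ 4.36.
Then θ = 207/(4.36−1) ≈ 61.6.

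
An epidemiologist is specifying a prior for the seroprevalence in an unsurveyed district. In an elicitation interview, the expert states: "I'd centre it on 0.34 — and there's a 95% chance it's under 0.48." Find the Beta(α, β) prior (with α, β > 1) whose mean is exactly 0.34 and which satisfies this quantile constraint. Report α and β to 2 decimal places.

α ≈ 11.10, β ≈ 21.55

With mean 0.34 fixed, write α = 0.34s, β = 0.66s where s = α+β.
Need P(θ < 0.48) = 0.95 under Beta(0.34s, 0.66s). Normal approximation: (q−m)/√(m(1−m)/s) ≈ z_{0.95} = 1.64, so s ≈ 0.34·0.66·(1.64)²/(0.48−0.34)² = 31.0.
At s = 31.0: P(θ<0.48) ≈ 0.946. Adjusting to match 0.95 gives s ≈ 32.65.
So α = 0.34·32.65 ≈ 11.10, β = 0.66·32.65 ≈ 21.55.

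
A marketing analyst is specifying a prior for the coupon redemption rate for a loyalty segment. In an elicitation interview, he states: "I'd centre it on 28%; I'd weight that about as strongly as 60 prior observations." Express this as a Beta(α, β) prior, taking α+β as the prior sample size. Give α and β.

α = 16.8, β = 43.2

Under the effective-sample-size interpretation, Beta(α, β) has prior mean α/(α+β) and prior sample size α+β.
So α+β = 60 and α/(α+β) = 0.28, giving α = 0.28·60 = 16.8 and β = 60 − 16.8 = 43.2.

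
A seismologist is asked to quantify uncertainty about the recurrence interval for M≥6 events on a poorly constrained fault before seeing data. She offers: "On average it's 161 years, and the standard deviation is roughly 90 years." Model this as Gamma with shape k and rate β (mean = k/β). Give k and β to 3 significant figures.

k ≈ 3.2, β ≈ 0.0199

For Gamma(k, rate β): mean = k/β, variance = k/β², so CV = 1/√k.
CV = SD/mean = 90/161 = 0.559, hence k = 1/CV² = 3.2.
Then β = k/mean = 3.2/161 = 0.0199.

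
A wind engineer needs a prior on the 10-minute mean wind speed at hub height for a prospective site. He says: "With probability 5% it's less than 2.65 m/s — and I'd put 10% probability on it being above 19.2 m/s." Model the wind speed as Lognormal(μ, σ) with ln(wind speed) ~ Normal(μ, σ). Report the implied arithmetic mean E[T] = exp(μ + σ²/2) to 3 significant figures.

If T ~ Lognormal(μ,σ) then ln T ~ Normal(μ,σ), so the p-quantile of ln T is μ + z_p·σ.
ln(2.65) = 0.9746 and ln(19.2) = 2.955; z_{0.05} = -1.645, z_{0.9} = 1.282.
σ = (2.955 − 0.9746)/(1.282 − (-1.645)) = 0.677.
μ = 0.9746 − (-1.645)·0.677 = 2.088.
E[T] = exp(μ + σ²/2) = exp(2.088 + 0.2290) = 10.1 m/s.

E[T] ≈ 10.1 m/s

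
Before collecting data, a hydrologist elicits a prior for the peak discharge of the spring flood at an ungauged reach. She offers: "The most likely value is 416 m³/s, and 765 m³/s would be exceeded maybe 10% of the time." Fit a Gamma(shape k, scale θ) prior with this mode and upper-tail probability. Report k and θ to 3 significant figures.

k ≈ 6.14, θ ≈ 80.9

Gamma(k,θ) with k>1 has mode (k−1)θ, so θ = 416/(k−1).
Need P(X < 765) = 0.9 with θ tied to k this way. Start at k = 2, θ = 416: P(X<765) ≈ 0.549.
Too low — raise k to concentrate. Iterating converges to k ≈ 6.14.
Then θ = 416/(6.14−1) ≈ 80.9.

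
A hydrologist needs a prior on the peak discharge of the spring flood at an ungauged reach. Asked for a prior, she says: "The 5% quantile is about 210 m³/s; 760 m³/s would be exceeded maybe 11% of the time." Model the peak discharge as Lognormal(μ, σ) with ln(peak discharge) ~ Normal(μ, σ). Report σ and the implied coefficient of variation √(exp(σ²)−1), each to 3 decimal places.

σ ≈ 0.448, CV ≈ 0.471

If T ~ Lognormal(μ,σ) then ln T ~ Normal(μ,σ), so the p-quantile of ln T is μ + z_p·σ.
ln(210) = 5.347 and ln(760) = 6.633; z_{0.05} = -1.645, z_{0.89} = 1.227.
σ = (6.633 − 5.347)/(1.227 − (-1.645)) = 0.448.
μ = 5.347 − (-1.645)·0.448 = 6.084.
CV = √(exp(σ²)−1) = √(exp(0.2007)−1) = 0.471.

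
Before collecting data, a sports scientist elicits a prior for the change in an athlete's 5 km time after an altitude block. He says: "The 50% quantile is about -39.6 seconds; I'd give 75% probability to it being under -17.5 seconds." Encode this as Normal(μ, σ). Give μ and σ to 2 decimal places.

The p-quantile of Normal(μ,σ) is μ + z_p·σ, with z_{0.5} = 0 and z_{0.75} = 0.6745.
Eliminate σ: μ = (z₂·x₁ − z₁·x₂)/(z₂ − z₁) = (0.6745·-39.6 − (0)·-17.5)/0.6745 = -39.60.
Then σ = (x₂ − x₁)/(z₂ − z₁) = (-17.5 − -39.6)/0.6745 = 32.77.

μ = -39.60, σ = 32.77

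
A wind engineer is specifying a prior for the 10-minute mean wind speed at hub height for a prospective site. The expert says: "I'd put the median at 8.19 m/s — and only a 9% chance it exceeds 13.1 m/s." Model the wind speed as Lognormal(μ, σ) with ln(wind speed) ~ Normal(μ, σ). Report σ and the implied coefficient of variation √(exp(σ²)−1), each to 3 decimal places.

σ ≈ 0.350, CV ≈ 0.361

If T ~ Lognormal(μ,σ) then ln T ~ Normal(μ,σ), so the p-quantile of ln T is μ + z_p·σ.
ln(8.19) = 2.103 and ln(13.1) = 2.573; z_{0.5} = 0, z_{0.91} = 1.341.
σ = (2.573 − 2.103)/(1.341 − (0)) = 0.350.
μ = 2.103 − (0)·0.350 = 2.103.
CV = √(exp(σ²)−1) = √(exp(0.1227)−1) = 0.361.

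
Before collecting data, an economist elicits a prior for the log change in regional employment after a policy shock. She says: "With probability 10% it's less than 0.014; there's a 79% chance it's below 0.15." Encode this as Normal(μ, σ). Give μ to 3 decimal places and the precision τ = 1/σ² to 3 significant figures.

μ = 0.097, τ = 236

The p-quantile of Normal(μ,σ) is μ + z_p·σ, with z_{0.1} = -1.282 and z_{0.79} = 0.8064.
Eliminate σ: μ = (z₂·x₁ − z₁·x₂)/(z₂ − z₁) = (0.8064·0.014 − (-1.282)·0.15)/2.088 = 0.097.
Then σ = (x₂ − x₁)/(z₂ − z₁) = (0.15 − 0.014)/2.088 = 0.065.
Precision τ = 1/σ² = 1/0.06513² = 236.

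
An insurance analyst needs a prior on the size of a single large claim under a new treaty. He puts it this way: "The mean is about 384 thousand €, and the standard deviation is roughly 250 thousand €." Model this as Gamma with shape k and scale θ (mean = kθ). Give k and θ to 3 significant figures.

k ≈ 2.36, θ ≈ 163

For Gamma(k, scale θ): mean = kθ, variance = kθ², so CV = 1/√k.
CV = SD/mean = 250/384 = 0.651, hence k = 1/CV² = 2.36.
Then θ = mean/k = 384/2.36 = 163.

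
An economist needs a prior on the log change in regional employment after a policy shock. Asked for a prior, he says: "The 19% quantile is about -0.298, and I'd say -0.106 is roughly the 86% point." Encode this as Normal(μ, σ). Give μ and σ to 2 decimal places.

μ = -0.21, σ = 0.10

For Normal(μ,σ), the p-quantile is μ + z_p·σ. Here z_{0.19} = -0.8779, z_{0.86} = 1.08.
So -0.298 = μ − 0.8779σ and -0.106 = μ + 1.08σ.
Subtracting: σ = (-0.106 − -0.298)/(1.08 − (-0.8779)) = 0.10.
Then μ = -0.298 − (-0.8779)·0.10 = -0.21.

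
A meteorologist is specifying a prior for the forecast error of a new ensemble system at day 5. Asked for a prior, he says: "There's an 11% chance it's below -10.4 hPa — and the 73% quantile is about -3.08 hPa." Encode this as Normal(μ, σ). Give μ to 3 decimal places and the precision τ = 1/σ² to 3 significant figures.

The p-quantile of Normal(μ,σ) is μ + z_p·σ, with z_{0.11} = -1.227 and z_{0.73} = 0.6128.
Eliminate σ: μ = (z₂·x₁ − z₁·x₂)/(z₂ − z₁) = (0.6128·-10.4 − (-1.227)·-3.08)/1.839 = -5.519.
Then σ = (x₂ − x₁)/(z₂ − z₁) = (-3.08 − -10.4)/1.839 = 3.980.
Precision τ = 1/σ² = 1/3.98² = 0.0631.

μ = -5.519, τ = 0.0631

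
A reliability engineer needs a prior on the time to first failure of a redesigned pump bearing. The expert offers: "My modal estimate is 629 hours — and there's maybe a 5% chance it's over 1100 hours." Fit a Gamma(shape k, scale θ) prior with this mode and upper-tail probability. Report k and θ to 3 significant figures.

Gamma(k,θ) with k>1 has mode (k−1)θ, so θ = 629/(k−1).
Need P(X < 1100) = 0.95 with θ tied to k this way. Start at k = 2, θ = 629: P(X<1100) ≈ 0.522.
Too low — raise k to concentrate. Iterating converges to k ≈ 9.93.
Then θ = 629/(9.93−1) ≈ 70.4.

k ≈ 9.93, θ ≈ 70.4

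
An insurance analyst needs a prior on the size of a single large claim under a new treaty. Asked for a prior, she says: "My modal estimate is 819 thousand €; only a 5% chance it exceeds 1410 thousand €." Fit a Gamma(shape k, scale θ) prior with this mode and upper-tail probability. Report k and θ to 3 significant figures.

k ≈ 10.5, θ ≈ 86.6

Gamma(k,θ) with k>1 has mode (k−1)θ, so θ = 819/(k−1).
Need P(X < 1410) = 0.95 with θ tied to k this way. Start at k = 2, θ = 819: P(X<1410) ≈ 0.513.
Too low — raise k to concentrate. Iterating converges to k ≈ 10.5.
Then θ = 819/(10.5−1) ≈ 86.6.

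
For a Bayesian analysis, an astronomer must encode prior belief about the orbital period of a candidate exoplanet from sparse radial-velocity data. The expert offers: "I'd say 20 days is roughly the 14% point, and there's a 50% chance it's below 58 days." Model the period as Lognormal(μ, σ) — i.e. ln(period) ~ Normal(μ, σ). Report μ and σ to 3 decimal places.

If T ~ Lognormal(μ,σ) then ln T ~ Normal(μ,σ), so the p-quantile of ln T is μ + z_p·σ.
ln(20) = 2.996 and ln(58) = 4.06; z_{0.14} = -1.08, z_{0.5} = 0.
σ = (4.06 − 2.996)/(0 − (-1.08)) = 0.986.
μ = 2.996 − (-1.08)·0.986 = 4.060.

μ ≈ 4.060, σ ≈ 0.986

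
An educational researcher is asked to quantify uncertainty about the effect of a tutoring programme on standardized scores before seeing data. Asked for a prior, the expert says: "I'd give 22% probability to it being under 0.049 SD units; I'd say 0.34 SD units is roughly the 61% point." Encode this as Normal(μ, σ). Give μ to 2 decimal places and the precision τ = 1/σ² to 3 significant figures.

The p-quantile of Normal(μ,σ) is μ + z_p·σ, with z_{0.22} = -0.7722 and z_{0.61} = 0.2793.
Eliminate σ: μ = (z₂·x₁ − z₁·x₂)/(z₂ − z₁) = (0.2793·0.049 − (-0.7722)·0.34)/1.052 = 0.26.
Then σ = (x₂ − x₁)/(z₂ − z₁) = (0.34 − 0.049)/1.052 = 0.28.
Precision τ = 1/σ² = 1/0.2767² = 13.1.

μ = 0.26, τ = 13.1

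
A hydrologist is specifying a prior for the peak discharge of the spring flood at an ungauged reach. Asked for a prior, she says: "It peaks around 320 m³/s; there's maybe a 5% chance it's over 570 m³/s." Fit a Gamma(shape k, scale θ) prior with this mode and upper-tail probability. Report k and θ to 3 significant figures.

Gamma(k,θ) with k>1 has mode (k−1)θ, so θ = 320/(k−1).
Need P(X < 570) = 0.95 with θ tied to k this way. Start at k = 2, θ = 320: P(X<570) ≈ 0.532.
Too low — raise k to concentrate. Iterating converges to k ≈ 9.36.
Then θ = 320/(9.36−1) ≈ 38.3.

k ≈ 9.36, θ ≈ 38.3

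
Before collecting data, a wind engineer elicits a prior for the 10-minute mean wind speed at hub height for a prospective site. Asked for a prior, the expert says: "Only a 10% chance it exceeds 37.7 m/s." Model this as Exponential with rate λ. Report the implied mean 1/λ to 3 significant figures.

mean ≈ 16.4 m/s

P(T > 37.7) = e^(−λ·37.7) = 0.1, so λ = −ln(0.1)/37.7 = 0.0611.
Mean = 1/λ = 16.4 m/s.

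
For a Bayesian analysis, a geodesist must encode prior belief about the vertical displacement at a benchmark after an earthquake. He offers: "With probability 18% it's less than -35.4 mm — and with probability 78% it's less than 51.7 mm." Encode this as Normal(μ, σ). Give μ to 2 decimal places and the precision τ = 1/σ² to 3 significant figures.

μ = 11.84, τ = 0.000375

The p-quantile of Normal(μ,σ) is μ + z_p·σ, with z_{0.18} = -0.9154 and z_{0.78} = 0.7722.
Eliminate σ: μ = (z₂·x₁ − z₁·x₂)/(z₂ − z₁) = (0.7722·-35.4 − (-0.9154)·51.7)/1.688 = 11.84.
Then σ = (x₂ − x₁)/(z₂ − z₁) = (51.7 − -35.4)/1.688 = 51.61.
Precision τ = 1/σ² = 1/51.61² = 0.000375.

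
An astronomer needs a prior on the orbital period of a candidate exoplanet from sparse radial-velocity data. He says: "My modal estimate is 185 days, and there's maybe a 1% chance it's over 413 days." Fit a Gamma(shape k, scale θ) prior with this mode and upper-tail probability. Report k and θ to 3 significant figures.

k ≈ 8.45, θ ≈ 24.8

Gamma(k,θ) with k>1 has mode (k−1)θ, so θ = 185/(k−1).
Need P(X < 413) = 0.99 with θ tied to k this way. Start at k = 2, θ = 185: P(X<413) ≈ 0.653.
Too low — raise k to concentrate. Iterating converges to k ≈ 8.45.
Then θ = 185/(8.45−1) ≈ 24.8.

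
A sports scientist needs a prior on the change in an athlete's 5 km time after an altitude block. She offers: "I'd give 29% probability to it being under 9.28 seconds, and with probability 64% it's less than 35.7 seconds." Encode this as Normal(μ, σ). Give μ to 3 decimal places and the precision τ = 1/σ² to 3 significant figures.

μ = 25.314, τ = 0.00119

For Normal(μ,σ), the p-quantile is μ + z_p·σ. Here z_{0.29} = -0.5534, z_{0.64} = 0.3585.
So 9.28 = μ − 0.5534σ and 35.7 = μ + 0.3585σ.
Subtracting: σ = (35.7 − 9.28)/(0.3585 − (-0.5534)) = 28.974.
Then μ = 9.28 − (-0.5534)·28.974 = 25.314.
Precision τ = 1/σ² = 1/28.97² = 0.00119.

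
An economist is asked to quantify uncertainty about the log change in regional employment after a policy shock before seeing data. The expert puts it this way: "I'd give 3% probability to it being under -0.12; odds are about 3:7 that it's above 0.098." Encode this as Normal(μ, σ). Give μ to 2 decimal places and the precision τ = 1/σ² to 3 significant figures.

μ = 0.05, τ = 122

For Normal(μ,σ), the p-quantile is μ + z_p·σ. Here z_{0.03} = -1.881, z_{0.7} = 0.5244.
So -0.12 = μ − 1.881σ and 0.098 = μ + 0.5244σ.
Subtracting: σ = (0.098 − -0.12)/(0.5244 − (-1.881)) = 0.09.
Then μ = -0.12 − (-1.881)·0.09 = 0.05.
Precision τ = 1/σ² = 1/0.09064² = 122.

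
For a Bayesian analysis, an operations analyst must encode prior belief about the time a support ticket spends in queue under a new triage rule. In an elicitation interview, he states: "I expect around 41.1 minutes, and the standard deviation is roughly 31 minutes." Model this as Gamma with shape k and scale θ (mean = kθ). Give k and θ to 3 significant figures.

For Gamma(k, scale θ): mean = kθ, variance = kθ², so CV = 1/√k.
CV = SD/mean = 31/41.1 = 0.7543, hence k = 1/CV² = 1.76.
Then θ = mean/k = 41.1/1.76 = 23.4.

k ≈ 1.76, θ ≈ 23.4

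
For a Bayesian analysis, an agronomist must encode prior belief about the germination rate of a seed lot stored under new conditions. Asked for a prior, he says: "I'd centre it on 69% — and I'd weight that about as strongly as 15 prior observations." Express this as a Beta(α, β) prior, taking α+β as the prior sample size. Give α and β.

α = 10.35, β = 4.65

Under the effective-sample-size interpretation, Beta(α, β) has prior mean α/(α+β) and prior sample size α+β.
So α+β = 15 and α/(α+β) = 0.69, giving α = 0.69·15 = 10.35 and β = 15 − 10.35 = 4.65.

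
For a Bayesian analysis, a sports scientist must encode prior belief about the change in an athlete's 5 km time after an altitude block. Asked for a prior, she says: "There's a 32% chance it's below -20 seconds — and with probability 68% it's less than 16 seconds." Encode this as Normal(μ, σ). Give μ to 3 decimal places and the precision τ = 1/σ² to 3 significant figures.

μ = -2.000, τ = 0.000675

The p-quantile of Normal(μ,σ) is μ + z_p·σ, with z_{0.32} = -0.4677 and z_{0.68} = 0.4677.
Eliminate σ: μ = (z₂·x₁ − z₁·x₂)/(z₂ − z₁) = (0.4677·-20 − (-0.4677)·16)/0.9354 = -2.000.
Then σ = (x₂ − x₁)/(z₂ − z₁) = (16 − -20)/0.9354 = 38.486.
Precision τ = 1/σ² = 1/38.49² = 0.000675.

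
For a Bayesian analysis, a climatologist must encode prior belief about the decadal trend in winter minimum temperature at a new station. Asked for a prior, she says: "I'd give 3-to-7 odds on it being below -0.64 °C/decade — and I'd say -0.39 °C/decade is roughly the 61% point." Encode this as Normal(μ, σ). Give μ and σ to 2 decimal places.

For Normal(μ,σ), the p-quantile is μ + z_p·σ. Here z_{0.3} = -0.5244, z_{0.61} = 0.2793.
So -0.64 = μ − 0.5244σ and -0.39 = μ + 0.2793σ.
Subtracting: σ = (-0.39 − -0.64)/(0.2793 − (-0.5244)) = 0.31.
Then μ = -0.64 − (-0.5244)·0.31 = -0.48.

μ = -0.48, σ = 0.31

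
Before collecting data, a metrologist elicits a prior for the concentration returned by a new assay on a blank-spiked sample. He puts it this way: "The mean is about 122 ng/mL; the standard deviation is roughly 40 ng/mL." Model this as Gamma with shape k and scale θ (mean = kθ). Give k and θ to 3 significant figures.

k ≈ 9.3, θ ≈ 13.1

For Gamma(k, scale θ): mean = kθ, variance = kθ², so CV = 1/√k.
CV = SD/mean = 40/122 = 0.3279, hence k = 1/CV² = 9.3.
Then θ = mean/k = 122/9.3 = 13.1.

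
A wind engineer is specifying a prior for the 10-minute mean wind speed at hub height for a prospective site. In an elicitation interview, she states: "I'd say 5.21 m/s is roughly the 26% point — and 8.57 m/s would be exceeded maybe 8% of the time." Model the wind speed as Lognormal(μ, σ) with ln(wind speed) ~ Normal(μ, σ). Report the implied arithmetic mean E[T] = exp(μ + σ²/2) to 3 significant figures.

E[T] ≈ 6.27 m/s

If T ~ Lognormal(μ,σ) then ln T ~ Normal(μ,σ), so the p-quantile of ln T is μ + z_p·σ.
ln(5.21) = 1.651 and ln(8.57) = 2.148; z_{0.26} = -0.6433, z_{0.92} = 1.405.
σ = (2.148 − 1.651)/(1.405 − (-0.6433)) = 0.243.
μ = 1.651 − (-0.6433)·0.243 = 1.807.
E[T] = exp(μ + σ²/2) = exp(1.807 + 0.0295) = 6.27 m/s.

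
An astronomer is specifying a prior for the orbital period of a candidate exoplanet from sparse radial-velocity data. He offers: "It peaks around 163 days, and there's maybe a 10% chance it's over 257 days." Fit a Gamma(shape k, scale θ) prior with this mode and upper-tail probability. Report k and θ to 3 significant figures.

Gamma(k,θ) with k>1 has mode (k−1)θ, so θ = 163/(k−1).
Need P(X < 257) = 0.9 with θ tied to k this way. Start at k = 2, θ = 163: P(X<257) ≈ 0.468.
Too low — raise k to concentrate. Iterating converges to k ≈ 10.
Then θ = 163/(10−1) ≈ 18.

k ≈ 10, θ ≈ 18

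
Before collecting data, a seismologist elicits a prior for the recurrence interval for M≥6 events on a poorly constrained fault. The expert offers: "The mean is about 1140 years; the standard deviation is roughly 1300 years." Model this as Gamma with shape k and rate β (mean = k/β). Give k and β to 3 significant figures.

k ≈ 0.769, β ≈ 0.000675

For Gamma(k, rate β): mean = k/β, variance = k/β², so CV = 1/√k.
CV = SD/mean = 1300/1140 = 1.14, hence k = 1/CV² = 0.769.
Then β = k/mean = 0.769/1140 = 0.000675.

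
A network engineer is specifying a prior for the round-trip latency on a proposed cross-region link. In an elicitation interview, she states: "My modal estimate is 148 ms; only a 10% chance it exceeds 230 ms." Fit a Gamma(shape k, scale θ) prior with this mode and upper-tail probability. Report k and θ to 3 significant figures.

k ≈ 10.6, θ ≈ 15.4

Gamma(k,θ) with k>1 has mode (k−1)θ, so θ = 148/(k−1).
Need P(X < 230) = 0.9 with θ tied to k this way. Start at k = 2, θ = 148: P(X<230) ≈ 0.460.
Too low — raise k to concentrate. Iterating converges to k ≈ 10.6.
Then θ = 148/(10.6−1) ≈ 15.4.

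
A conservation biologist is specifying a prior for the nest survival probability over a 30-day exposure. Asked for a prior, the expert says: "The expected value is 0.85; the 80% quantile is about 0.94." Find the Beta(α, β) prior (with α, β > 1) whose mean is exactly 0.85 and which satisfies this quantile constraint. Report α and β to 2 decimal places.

With mean 0.85 fixed, write α = 0.85s, β = 0.15s where s = α+β.
Need P(θ < 0.94) = 0.8 under Beta(0.85s, 0.15s). Normal approximation: (q−m)/√(m(1−m)/s) ≈ z_{0.8} = 0.842, so s ≈ 0.85·0.15·(0.842)²/(0.94−0.85)² = 11.1.
At s = 11.1: P(θ<0.94) ≈ 0.801. Adjusting to match 0.8 gives s ≈ 11.06.
So α = 0.85·11.06 ≈ 9.40, β = 0.15·11.06 ≈ 1.66.

α ≈ 9.40, β ≈ 1.66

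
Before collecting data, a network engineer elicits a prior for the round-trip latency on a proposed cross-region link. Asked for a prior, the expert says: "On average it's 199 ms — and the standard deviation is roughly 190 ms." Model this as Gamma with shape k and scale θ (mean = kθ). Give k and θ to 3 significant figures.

For Gamma(k, scale θ): mean = kθ, variance = kθ², so CV = 1/√k.
CV = SD/mean = 190/199 = 0.9548, hence k = 1/CV² = 1.1.
Then θ = mean/k = 199/1.1 = 181.

k ≈ 1.1, θ ≈ 181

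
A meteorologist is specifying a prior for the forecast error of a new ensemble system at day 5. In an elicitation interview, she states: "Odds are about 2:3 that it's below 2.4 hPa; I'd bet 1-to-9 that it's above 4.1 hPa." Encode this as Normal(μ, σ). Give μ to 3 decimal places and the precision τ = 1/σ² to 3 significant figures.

μ = 2.681, τ = 0.815

For Normal(μ,σ), the p-quantile is μ + z_p·σ. Here z_{0.4} = -0.2533, z_{0.9} = 1.282.
So 2.4 = μ − 0.2533σ and 4.1 = μ + 1.282σ.
Subtracting: σ = (4.1 − 2.4)/(1.282 − (-0.2533)) = 1.108.
Then μ = 2.4 − (-0.2533)·1.108 = 2.681.
Precision τ = 1/σ² = 1/1.108² = 0.815.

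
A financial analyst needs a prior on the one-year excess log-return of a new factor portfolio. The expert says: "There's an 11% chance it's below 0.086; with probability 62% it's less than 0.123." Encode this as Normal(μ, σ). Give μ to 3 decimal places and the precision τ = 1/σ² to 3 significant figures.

The p-quantile of Normal(μ,σ) is μ + z_p·σ, with z_{0.11} = -1.227 and z_{0.62} = 0.3055.
Eliminate σ: μ = (z₂·x₁ − z₁·x₂)/(z₂ − z₁) = (0.3055·0.086 − (-1.227)·0.123)/1.532 = 0.116.
Then σ = (x₂ − x₁)/(z₂ − z₁) = (0.123 − 0.086)/1.532 = 0.024.
Precision τ = 1/σ² = 1/0.02415² = 1710.

μ = 0.116, τ = 1710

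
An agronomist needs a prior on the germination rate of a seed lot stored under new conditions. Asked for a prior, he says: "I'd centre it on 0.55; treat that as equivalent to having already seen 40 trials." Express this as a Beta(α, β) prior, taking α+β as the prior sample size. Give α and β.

Under the effective-sample-size interpretation, Beta(α, β) has prior mean α/(α+β) and prior sample size α+β.
So α+β = 40 and α/(α+β) = 0.55, giving α = 0.55·40 = 22 and β = 40 − 22 = 18.

α = 22, β = 18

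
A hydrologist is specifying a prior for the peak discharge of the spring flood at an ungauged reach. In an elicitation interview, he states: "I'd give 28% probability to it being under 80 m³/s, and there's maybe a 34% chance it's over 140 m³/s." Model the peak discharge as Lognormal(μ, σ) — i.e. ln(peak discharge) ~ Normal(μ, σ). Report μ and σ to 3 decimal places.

If T ~ Lognormal(μ,σ) then ln T ~ Normal(μ,σ), so the p-quantile of ln T is μ + z_p·σ.
ln(80) = 4.382 and ln(140) = 4.942; z_{0.28} = -0.5828, z_{0.66} = 0.4125.
σ = (4.942 − 4.382)/(0.4125 − (-0.5828)) = 0.562.
μ = 4.382 − (-0.5828)·0.562 = 4.710.

μ ≈ 4.710, σ ≈ 0.562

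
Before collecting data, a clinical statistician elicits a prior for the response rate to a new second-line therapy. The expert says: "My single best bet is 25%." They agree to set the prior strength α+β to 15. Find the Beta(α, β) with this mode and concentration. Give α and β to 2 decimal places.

α = 4.25, β = 10.75

For α,β > 1 the Beta mode is (α−1)/(α+β−2). With α+β = 15, the mode is (α−1)/13.
Set (α−1)/13 = 0.25 → α = 1 + 0.25·13 = 4.25.
β = 15 − α = 10.75.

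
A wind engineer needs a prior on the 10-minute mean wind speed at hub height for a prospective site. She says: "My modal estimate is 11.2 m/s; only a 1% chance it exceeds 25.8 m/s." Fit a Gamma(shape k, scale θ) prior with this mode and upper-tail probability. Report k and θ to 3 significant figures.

Gamma(k,θ) with k>1 has mode (k−1)θ, so θ = 11.2/(k−1).
Need P(X < 25.8) = 0.99 with θ tied to k this way. Start at k = 2, θ = 11.2: P(X<25.8) ≈ 0.670.
Too low — raise k to concentrate. Iterating converges to k ≈ 7.86.
Then θ = 11.2/(7.86−1) ≈ 1.63.

k ≈ 7.86, θ ≈ 1.63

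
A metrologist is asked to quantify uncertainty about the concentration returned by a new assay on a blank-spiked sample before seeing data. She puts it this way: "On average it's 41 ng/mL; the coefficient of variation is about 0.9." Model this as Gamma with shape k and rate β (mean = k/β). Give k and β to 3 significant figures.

k ≈ 1.23, β ≈ 0.0301

For Gamma(k, rate β): mean = k/β, variance = k/β², so CV = 1/√k.
CV = 0.9, hence k = 1/CV² = 1.23.
Then β = k/mean = 1.23/41 = 0.0301.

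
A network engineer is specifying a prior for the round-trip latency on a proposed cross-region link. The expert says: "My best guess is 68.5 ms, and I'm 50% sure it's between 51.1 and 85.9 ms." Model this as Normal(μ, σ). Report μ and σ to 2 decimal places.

A symmetric 50% interval runs μ ± z·σ with z = 0.6745.
Half-width = 17.4, so σ = 17.4/0.6745 = 25.80.
μ is the stated best guess, 68.50.

μ = 68.50, σ = 25.80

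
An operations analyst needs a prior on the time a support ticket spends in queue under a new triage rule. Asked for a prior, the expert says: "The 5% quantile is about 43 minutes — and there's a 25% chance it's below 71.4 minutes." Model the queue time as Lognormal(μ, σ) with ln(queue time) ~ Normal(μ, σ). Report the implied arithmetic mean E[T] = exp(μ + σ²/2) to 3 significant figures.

If T ~ Lognormal(μ,σ) then ln T ~ Normal(μ,σ), so the p-quantile of ln T is μ + z_p·σ.
ln(43) = 3.761 and ln(71.4) = 4.268; z_{0.05} = -1.645, z_{0.25} = -0.6745.
σ = (4.268 − 3.761)/(-0.6745 − (-1.645)) = 0.523.
μ = 3.761 − (-1.645)·0.523 = 4.621.
E[T] = exp(μ + σ²/2) = exp(4.621 + 0.1365) = 116 minutes.

E[T] ≈ 116 minutes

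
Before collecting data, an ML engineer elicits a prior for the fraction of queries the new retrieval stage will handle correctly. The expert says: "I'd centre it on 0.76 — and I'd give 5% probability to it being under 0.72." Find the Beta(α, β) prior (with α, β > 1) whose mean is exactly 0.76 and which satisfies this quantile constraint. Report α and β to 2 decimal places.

With mean 0.76 fixed, write α = 0.76s, β = 0.24s where s = α+β.
Need P(θ < 0.72) = 0.05 under Beta(0.76s, 0.24s). Normal approximation: (q−m)/√(m(1−m)/s) ≈ z_{0.05} = -1.64, so s ≈ 0.76·0.24·(-1.64)²/(0.72−0.76)² = 308.4.
At s = 308.4: P(θ<0.72) ≈ 0.054. Adjusting to match 0.05 gives s ≈ 321.91.
So α = 0.76·321.91 ≈ 244.65, β = 0.24·321.91 ≈ 77.26.

α ≈ 244.65, β ≈ 77.26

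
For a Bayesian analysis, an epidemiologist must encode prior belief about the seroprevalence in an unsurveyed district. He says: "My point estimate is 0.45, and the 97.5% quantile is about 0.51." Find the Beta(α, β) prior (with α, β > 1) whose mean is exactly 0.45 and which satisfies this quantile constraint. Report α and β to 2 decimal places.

With mean 0.45 fixed, write α = 0.45s, β = 0.55s where s = α+β.
Need P(θ < 0.51) = 0.975 under Beta(0.45s, 0.55s). Normal approximation: (q−m)/√(m(1−m)/s) ≈ z_{0.975} = 1.96, so s ≈ 0.45·0.55·(1.96)²/(0.51−0.45)² = 264.1.
At s = 264.1: P(θ<0.51) ≈ 0.975. Adjusting to match 0.975 gives s ≈ 265.83.
So α = 0.45·265.83 ≈ 119.62, β = 0.55·265.83 ≈ 146.21.

α ≈ 119.62, β ≈ 146.21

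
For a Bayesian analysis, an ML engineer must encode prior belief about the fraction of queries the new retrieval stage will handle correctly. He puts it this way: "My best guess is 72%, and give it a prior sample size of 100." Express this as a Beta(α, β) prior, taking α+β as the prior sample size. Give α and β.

α = 72, β = 28

Under the effective-sample-size interpretation, Beta(α, β) has prior mean α/(α+β) and prior sample size α+β.
So α+β = 100 and α/(α+β) = 0.72, giving α = 0.72·100 = 72 and β = 100 − 72 = 28.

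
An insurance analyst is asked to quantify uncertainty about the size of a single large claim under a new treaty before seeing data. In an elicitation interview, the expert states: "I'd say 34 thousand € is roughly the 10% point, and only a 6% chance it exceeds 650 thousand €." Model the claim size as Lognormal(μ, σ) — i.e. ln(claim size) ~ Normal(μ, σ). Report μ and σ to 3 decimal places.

μ ≈ 4.860, σ ≈ 1.040

If T ~ Lognormal(μ,σ) then ln T ~ Normal(μ,σ), so the p-quantile of ln T is μ + z_p·σ.
ln(34) = 3.526 and ln(650) = 6.477; z_{0.1} = -1.282, z_{0.94} = 1.555.
σ = (6.477 − 3.526)/(1.555 − (-1.282)) = 1.040.
μ = 3.526 − (-1.282)·1.040 = 4.860.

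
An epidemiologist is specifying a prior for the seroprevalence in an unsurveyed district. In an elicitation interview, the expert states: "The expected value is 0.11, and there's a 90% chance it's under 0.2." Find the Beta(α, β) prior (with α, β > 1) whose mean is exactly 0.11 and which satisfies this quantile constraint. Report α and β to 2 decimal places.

α ≈ 2.38, β ≈ 19.26

With mean 0.11 fixed, write α = 0.11s, β = 0.89s where s = α+β.
Need P(θ < 0.2) = 0.9 under Beta(0.11s, 0.89s). Normal approximation: (q−m)/√(m(1−m)/s) ≈ z_{0.9} = 1.28, so s ≈ 0.11·0.89·(1.28)²/(0.2−0.11)² = 19.9.
At s = 19.9: P(θ<0.2) ≈ 0.893. Adjusting to match 0.9 gives s ≈ 21.64.
So α = 0.11·21.64 ≈ 2.38, β = 0.89·21.64 ≈ 19.26.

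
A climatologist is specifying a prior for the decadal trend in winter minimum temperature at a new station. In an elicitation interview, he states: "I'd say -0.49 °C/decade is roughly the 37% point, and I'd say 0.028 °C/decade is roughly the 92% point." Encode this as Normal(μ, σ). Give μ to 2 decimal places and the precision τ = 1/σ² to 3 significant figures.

For Normal(μ,σ), the p-quantile is μ + z_p·σ. Here z_{0.37} = -0.3319, z_{0.92} = 1.405.
So -0.49 = μ − 0.3319σ and 0.028 = μ + 1.405σ.
Subtracting: σ = (0.028 − -0.49)/(1.405 − (-0.3319)) = 0.30.
Then μ = -0.49 − (-0.3319)·0.30 = -0.39.
Precision τ = 1/σ² = 1/0.2982² = 11.2.

μ = -0.39, τ = 11.2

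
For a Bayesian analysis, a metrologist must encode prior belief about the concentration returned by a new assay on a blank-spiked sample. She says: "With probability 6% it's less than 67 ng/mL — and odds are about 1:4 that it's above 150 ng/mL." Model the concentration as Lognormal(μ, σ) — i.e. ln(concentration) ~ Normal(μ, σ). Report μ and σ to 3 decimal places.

If T ~ Lognormal(μ,σ) then ln T ~ Normal(μ,σ), so the p-quantile of ln T is μ + z_p·σ.
ln(67) = 4.205 and ln(150) = 5.011; z_{0.06} = -1.555, z_{0.8} = 0.8416.
σ = (5.011 − 4.205)/(0.8416 − (-1.555)) = 0.336.
μ = 4.205 − (-1.555)·0.336 = 4.728.

μ ≈ 4.728, σ ≈ 0.336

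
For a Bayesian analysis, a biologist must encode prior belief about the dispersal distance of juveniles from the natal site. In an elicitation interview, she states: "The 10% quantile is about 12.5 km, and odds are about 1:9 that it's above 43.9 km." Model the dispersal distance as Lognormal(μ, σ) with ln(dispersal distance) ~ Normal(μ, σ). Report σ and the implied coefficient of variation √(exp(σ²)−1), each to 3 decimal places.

If T ~ Lognormal(μ,σ) then ln T ~ Normal(μ,σ), so the p-quantile of ln T is μ + z_p·σ.
ln(12.5) = 2.526 and ln(43.9) = 3.782; z_{0.1} = -1.282, z_{0.9} = 1.282.
σ = (3.782 − 2.526)/(1.282 − (-1.282)) = 0.490.
μ = 2.526 − (-1.282)·0.490 = 3.154.
CV = √(exp(σ²)−1) = √(exp(0.2402)−1) = 0.521.

σ ≈ 0.490, CV ≈ 0.521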